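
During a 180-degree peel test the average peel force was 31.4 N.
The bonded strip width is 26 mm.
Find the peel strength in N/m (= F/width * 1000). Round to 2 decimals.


Peel strength = F/width * 1000
= 31.4 / 26 * 1000
= 1207.69 N/m

1207.69


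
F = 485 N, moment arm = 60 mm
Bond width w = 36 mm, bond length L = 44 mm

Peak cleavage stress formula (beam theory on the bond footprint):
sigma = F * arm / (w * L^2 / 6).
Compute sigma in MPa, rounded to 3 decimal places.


sigma = (485 * 60) / (36 * 1936 / 6)
= 29100 * 6 / 69696
= 174600 / 69696
= 2.505 MPa

2.505


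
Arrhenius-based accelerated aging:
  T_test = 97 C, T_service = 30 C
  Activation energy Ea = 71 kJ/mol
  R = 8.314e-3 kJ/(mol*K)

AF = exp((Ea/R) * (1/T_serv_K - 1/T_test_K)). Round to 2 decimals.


T_test_K = 370.15, T_serv_K = 303.15
AF = exp((71/8.314e-3) * (1/303.15 - 1/370.15))
= 163.86

163.86


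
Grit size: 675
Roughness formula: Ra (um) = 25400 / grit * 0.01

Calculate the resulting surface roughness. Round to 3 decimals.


Ra = 25400 / 675 * 0.01
= 0.376 um

0.376


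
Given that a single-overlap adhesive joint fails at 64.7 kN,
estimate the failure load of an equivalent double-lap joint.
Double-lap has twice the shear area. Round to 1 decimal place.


Double-lap factor = 2
Expected load = 64.7 * 2 = 129.4 kN

129.4


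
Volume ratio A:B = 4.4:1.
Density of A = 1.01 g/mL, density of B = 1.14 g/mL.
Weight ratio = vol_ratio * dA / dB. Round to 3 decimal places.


Wt ratio = 4.4 * 1.01 / 1.14
= 3.898

3.898


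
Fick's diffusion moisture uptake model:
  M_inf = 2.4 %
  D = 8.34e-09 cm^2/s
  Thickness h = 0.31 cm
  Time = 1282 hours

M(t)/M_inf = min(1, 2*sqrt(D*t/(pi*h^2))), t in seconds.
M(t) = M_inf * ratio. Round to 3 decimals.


t_sec = 1282 * 3600 = 4615200
ratio = 2*sqrt(8.34e-09*4615200/(pi*0.31^2))
= min(1, 0.714121)
= 0.714121
M(t) = 2.4 * 0.714121 = 1.714 %

1.714


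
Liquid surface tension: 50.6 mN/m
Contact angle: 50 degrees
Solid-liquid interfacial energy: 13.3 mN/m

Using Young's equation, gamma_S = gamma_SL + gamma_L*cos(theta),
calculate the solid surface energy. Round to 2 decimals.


gamma_S = 13.3 + 50.6 * cos(50)
= 45.83 mN/m

45.83


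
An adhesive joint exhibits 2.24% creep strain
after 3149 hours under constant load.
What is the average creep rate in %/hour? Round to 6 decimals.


Creep rate = strain / time
= 2.24 / 3149
= 0.000711 %/h

0.000711


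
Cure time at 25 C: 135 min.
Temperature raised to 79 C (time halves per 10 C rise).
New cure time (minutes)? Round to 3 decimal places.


Acceleration factor = 2^(54/10) = 42.2243
New time = 135 / 42.2243 = 3.197 min

3.197


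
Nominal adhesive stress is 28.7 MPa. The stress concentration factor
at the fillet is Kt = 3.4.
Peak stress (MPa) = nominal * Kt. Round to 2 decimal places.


Peak = 28.7 * 3.4 = 97.58 MPa

97.58


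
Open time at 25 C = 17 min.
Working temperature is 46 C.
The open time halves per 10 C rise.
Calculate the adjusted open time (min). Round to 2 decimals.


factor = 2^((46 - 25) / 10) = 4.2871
ot = 17 / 4.2871 = 3.97 min

3.97


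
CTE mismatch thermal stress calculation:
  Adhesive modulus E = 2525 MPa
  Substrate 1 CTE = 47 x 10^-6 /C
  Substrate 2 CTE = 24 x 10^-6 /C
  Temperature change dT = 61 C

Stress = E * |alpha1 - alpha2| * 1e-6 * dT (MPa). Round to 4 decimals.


delta_alpha = |47 - 24| = 23 x 10^-6/C
Stress = 2525 * 23e-6 * 61
= 3.5426 MPa

3.5426


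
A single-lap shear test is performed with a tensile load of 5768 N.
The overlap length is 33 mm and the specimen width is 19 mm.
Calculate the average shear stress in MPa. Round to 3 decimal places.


Shear stress = F / (overlap * width)
= 5768 / (33 * 19)
= 5768 / 627
= 9.199 MPa

9.199


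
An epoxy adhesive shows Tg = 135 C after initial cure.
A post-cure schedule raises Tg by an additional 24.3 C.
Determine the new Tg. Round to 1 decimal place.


New Tg = 135 + 24.3
= 159.3 C

159.3


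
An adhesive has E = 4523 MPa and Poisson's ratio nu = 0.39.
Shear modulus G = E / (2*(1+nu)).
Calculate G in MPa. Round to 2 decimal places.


G = 4523 / (2*(1+0.39))
= 4523 / 2.78
= 1626.98 MPa

1626.98


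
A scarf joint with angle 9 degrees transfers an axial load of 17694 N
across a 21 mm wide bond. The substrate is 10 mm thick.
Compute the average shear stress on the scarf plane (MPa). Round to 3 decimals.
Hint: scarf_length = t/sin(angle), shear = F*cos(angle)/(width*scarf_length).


scarf_length = 10 / sin(9 deg) = 63.9245 mm
cos(9 deg) = 0.987688
shear stress = 17694 * 0.987688 / (21 * 63.9245)
= 13.018 MPa

13.018


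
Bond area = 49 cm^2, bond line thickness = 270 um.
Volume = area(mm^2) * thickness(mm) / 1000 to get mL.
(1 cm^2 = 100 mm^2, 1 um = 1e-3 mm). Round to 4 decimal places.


area_mm2 = 49 * 100 = 4900
blt_mm = 270 * 1e-3 = 0.27
vol_mm3 = 4900 * 0.27 = 1323.0
vol_mL = 1323.0 / 1000 = 1.3230 mL

1.3230


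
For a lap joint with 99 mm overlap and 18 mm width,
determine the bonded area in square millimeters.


Area = 99 * 18 = 1782 mm^2

1782


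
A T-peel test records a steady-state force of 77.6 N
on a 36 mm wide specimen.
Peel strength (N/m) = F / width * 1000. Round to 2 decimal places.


Peel strength = 77.6 / 36 * 1000
= 2155.56 N/m

2155.56


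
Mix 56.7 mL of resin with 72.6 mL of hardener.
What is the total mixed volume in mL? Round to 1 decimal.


Total = 56.7 + 72.6 = 129.3 mL

129.3


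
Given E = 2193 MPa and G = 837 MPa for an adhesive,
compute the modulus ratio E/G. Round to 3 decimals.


E/G ratio = 2193 / 837 = 2.620

2.620


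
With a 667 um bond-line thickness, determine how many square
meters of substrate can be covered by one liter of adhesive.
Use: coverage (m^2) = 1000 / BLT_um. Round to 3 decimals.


Coverage = 1000 / 667 = 1.499 m^2

1.499


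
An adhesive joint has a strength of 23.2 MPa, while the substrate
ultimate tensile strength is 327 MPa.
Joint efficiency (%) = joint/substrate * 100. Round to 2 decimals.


Efficiency = 23.2 / 327 * 100
= 7.09%

7.09


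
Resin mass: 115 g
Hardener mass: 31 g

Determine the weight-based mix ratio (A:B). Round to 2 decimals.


Ratio = 115 / 31 = 3.71

3.71


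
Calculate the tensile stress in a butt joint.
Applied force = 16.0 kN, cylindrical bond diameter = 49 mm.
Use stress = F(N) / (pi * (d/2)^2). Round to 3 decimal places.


A = pi * 24.5^2 = 1885.7410 mm^2
sigma = 16000.0 / 1885.7410 = 8.485 MPa

8.485


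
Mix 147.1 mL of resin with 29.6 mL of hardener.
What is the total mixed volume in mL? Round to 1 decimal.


Total = 147.1 + 29.6 = 176.7 mL

176.7


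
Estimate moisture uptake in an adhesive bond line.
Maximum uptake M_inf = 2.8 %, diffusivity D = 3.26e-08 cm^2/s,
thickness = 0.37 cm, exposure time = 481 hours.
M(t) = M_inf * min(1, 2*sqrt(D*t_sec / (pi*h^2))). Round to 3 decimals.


Convert time: 481 h = 1731600 s
ratio = min(1, 2*sqrt(3.26e-08*1731600/(pi*0.37^2)))
= 0.724579
M(t) = 2.8 * 0.724579 = 2.029%

2.029


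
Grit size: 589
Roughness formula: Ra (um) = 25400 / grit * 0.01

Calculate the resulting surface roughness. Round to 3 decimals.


Ra = 25400 / 589 * 0.01
= 0.431 um

0.431


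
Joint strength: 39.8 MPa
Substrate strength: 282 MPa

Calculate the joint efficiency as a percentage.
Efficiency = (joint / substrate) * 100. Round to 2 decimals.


Efficiency = (39.8 / 282) * 100 = 14.11%

14.11


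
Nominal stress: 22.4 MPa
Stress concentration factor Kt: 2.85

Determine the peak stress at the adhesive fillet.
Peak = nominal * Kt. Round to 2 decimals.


Peak stress = 22.4 * 2.85
= 63.84 MPa

63.84


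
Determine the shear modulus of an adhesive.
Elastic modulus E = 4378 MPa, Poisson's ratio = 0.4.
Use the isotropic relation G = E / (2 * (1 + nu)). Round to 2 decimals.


G = 4378 / (2*(1+0.4)) = 4378 / 2.80
= 1563.57 MPa

1563.57


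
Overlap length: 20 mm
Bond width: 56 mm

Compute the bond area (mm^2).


Bond area = 20 * 56 = 1120 mm^2

1120


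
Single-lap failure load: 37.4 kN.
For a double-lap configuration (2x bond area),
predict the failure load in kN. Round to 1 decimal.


Failure load = 37.4 * 2 = 74.8 kN

74.8


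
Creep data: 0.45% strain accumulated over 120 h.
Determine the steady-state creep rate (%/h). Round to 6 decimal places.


Rate = 0.45 / 120 = 0.003750 %/h

0.003750


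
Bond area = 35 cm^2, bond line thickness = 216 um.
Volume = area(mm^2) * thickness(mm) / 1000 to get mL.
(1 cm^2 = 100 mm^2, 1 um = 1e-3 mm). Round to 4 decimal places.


area_mm2 = 35 * 100 = 3500
blt_mm = 216 * 1e-3 = 0.216
vol_mm3 = 3500 * 0.216 = 756.0
vol_mL = 756.0 / 1000 = 0.7560 mL

0.7560


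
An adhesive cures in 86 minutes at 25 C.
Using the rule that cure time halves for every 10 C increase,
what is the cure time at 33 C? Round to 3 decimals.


Factor = 2^((33 - 25) / 10) = 1.7411
Cure time = 86 / 1.7411
= 49.394 minutes

49.394


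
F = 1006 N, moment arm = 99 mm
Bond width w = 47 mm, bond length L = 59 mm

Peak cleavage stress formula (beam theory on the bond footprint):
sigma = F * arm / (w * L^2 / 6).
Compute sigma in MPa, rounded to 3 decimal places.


sigma = (1006 * 99) / (47 * 3481 / 6)
= 99594 * 6 / 163607
= 597564 / 163607
= 3.652 MPa

3.652


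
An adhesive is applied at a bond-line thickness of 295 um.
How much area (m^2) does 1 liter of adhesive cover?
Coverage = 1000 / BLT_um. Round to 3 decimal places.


Coverage = 1000 / 295 = 3.390 m^2

3.390


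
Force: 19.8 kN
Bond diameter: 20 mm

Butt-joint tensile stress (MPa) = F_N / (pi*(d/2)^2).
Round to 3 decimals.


F_N = 19.8 * 1000 = 19800.0 N
A = pi*(10.0)^2 = 314.1593 mm^2
stress = 19800.0 / 314.1593 = 63.025 MPa

63.025


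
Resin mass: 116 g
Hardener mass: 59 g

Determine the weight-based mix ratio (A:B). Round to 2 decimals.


Ratio = 116 / 59 = 1.97

1.97


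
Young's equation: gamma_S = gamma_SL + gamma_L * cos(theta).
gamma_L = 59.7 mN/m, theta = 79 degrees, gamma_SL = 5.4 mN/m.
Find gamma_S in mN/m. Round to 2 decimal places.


cos(79 deg) = 0.190809
gamma_S = 5.4 + 59.7 * 0.190809
= 16.79 mN/m

16.79


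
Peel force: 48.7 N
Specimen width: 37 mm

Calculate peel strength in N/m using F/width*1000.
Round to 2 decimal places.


Peel strength = 48.7 / 37 * 1000 = 1316.22 N/m

1316.22


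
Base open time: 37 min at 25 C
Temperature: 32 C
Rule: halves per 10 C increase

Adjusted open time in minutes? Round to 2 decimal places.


Acceleration = 2^((32-25)/10) = 1.6245
Open time = 37 / 1.6245 = 22.78 min

22.78


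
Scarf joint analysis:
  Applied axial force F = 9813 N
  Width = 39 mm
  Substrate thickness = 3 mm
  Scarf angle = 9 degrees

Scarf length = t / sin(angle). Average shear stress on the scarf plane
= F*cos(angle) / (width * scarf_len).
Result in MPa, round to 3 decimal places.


Scarf length = 3 / sin(9 deg) = 19.1774 mm
cos(9 deg) = 0.987688
Shear = 9813 * 0.987688 / (39 * 19.1774)
= 12.959 MPa

12.959


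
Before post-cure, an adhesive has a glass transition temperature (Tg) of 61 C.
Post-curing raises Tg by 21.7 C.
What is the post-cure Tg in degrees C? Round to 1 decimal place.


Tg_post = Tg_base + delta_Tg
= 61 + 21.7
= 82.7 C

82.7


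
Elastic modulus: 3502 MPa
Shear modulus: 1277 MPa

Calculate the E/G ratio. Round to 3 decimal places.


E / G = 3502 / 1277 = 2.742

2.742


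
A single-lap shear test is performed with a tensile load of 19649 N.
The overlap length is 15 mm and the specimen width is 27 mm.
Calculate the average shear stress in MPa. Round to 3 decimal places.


Shear stress = F / (overlap * width)
= 19649 / (15 * 27)
= 19649 / 405
= 48.516 MPa

48.516


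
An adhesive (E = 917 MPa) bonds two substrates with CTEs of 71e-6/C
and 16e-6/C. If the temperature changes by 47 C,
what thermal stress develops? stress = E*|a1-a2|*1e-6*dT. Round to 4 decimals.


Stress = 917 * |71 - 16| * 1e-6 * 47
= 2.3704 MPa

2.3704


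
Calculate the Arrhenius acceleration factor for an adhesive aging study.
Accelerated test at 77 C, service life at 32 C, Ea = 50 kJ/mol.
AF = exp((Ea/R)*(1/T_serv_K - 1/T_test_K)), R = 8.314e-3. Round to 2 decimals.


T_test = 350.15 K, T_serv = 305.15 K
Ea/R = 50 / 0.008314 = 6013.95
AF = exp(6013.95 * (1/305.15 - 1/350.15))
= 12.59

12.59


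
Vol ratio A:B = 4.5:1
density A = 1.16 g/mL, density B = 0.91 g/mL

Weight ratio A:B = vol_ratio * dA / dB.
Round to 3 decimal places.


Weight ratio = 4.5 * 1.16 / 0.91
= 5.736

5.736


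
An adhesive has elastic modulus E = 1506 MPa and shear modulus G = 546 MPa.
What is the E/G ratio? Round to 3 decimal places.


E/G = 1506 / 546 = 2.758

2.758


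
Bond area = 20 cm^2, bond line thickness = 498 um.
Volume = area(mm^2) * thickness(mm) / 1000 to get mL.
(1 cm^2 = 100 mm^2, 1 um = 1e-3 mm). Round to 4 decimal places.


area_mm2 = 20 * 100 = 2000
blt_mm = 498 * 1e-3 = 0.498
vol_mm3 = 2000 * 0.498 = 996.0
vol_mL = 996.0 / 1000 = 0.9960 mL

0.9960


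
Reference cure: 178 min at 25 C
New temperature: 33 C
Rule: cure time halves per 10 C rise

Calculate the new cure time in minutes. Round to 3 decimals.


factor = 2^((33-25)/10) = 1.7411
t_new = 178 / 1.7411 = 102.234 min

102.234


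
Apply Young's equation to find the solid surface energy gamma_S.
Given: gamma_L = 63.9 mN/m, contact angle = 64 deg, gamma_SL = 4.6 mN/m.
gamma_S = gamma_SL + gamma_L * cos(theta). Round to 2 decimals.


theta_rad = 64 * pi/180 = 1.117011
gamma_S = 4.6 + 63.9 * cos(1.117011)
= 32.61 mN/m

32.61


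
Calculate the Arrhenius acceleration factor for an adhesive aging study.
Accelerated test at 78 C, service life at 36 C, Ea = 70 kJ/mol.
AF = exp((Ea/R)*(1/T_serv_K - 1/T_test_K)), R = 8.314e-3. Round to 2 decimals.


T_test = 351.15 K, T_serv = 309.15 K
Ea/R = 70 / 0.008314 = 8419.53
AF = exp(8419.53 * (1/309.15 - 1/351.15))
= 25.98

25.98


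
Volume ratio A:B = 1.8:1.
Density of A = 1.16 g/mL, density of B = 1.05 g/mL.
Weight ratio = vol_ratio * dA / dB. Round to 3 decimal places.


Wt ratio = 1.8 * 1.16 / 1.05
= 1.989

1.989


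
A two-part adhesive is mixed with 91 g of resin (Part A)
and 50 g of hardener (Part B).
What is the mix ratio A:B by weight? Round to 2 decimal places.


Mix ratio = mass_A / mass_B
= 91 / 50
= 1.82

1.82


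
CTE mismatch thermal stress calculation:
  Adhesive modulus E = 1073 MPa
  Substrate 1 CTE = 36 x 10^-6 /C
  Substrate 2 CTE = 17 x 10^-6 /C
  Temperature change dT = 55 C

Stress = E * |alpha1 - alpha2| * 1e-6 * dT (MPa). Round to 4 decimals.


delta_alpha = |36 - 17| = 19 x 10^-6/C
Stress = 1073 * 19e-6 * 55
= 1.1213 MPa

1.1213


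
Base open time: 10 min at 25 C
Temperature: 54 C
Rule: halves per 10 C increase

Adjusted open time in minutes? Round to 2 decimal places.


Acceleration = 2^((54-25)/10) = 7.4643
Open time = 10 / 7.4643 = 1.34 min

1.34


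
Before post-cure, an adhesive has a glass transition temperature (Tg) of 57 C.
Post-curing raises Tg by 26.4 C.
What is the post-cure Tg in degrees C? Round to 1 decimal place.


Tg_post = Tg_base + delta_Tg
= 57 + 26.4
= 83.4 C

83.4


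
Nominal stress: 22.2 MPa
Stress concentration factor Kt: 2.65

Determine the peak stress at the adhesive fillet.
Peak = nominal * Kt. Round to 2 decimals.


Peak stress = 22.2 * 2.65
= 58.83 MPa

58.83


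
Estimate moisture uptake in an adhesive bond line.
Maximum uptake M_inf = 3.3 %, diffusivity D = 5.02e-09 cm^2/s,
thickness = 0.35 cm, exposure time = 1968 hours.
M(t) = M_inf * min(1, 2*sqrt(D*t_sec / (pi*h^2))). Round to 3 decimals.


Convert time: 1968 h = 7084800 s
ratio = min(1, 2*sqrt(5.02e-09*7084800/(pi*0.35^2)))
= 0.607999
M(t) = 3.3 * 0.607999 = 2.006%

2.006


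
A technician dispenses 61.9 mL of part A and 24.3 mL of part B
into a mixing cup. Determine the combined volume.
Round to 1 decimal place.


Combined volume = 61.9 + 24.3
= 86.2 mL

86.2


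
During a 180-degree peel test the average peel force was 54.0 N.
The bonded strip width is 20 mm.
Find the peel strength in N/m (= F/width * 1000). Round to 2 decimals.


Peel strength = F/width * 1000
= 54.0 / 20 * 1000
= 2700.00 N/m

2700.00


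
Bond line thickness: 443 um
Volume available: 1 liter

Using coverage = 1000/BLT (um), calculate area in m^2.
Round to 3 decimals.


1 L = 1e6 mm^3, thickness = 443 um = 0.443 mm
Area = 1e6 / 0.443 mm^2 = (1e6 / 0.443) / 1e6 m^2 = 1000 / 443 m^2
= 2.257 m^2

2.257


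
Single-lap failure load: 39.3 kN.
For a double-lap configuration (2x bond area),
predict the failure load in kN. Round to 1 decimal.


Failure load = 39.3 * 2 = 78.6 kN

78.6


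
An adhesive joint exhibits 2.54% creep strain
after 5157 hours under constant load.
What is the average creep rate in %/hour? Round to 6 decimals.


Creep rate = strain / time
= 2.54 / 5157
= 0.000493 %/h

0.000493


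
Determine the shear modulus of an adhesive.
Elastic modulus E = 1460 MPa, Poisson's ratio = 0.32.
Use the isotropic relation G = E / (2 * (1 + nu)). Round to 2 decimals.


G = 1460 / (2*(1+0.32)) = 1460 / 2.64
= 553.03 MPa

553.03


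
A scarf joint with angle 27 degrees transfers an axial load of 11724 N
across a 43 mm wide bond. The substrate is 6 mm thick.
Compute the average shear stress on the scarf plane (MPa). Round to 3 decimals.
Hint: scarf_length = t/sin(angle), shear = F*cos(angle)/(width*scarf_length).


scarf_length = 6 / sin(27 deg) = 13.2161 mm
cos(27 deg) = 0.891007
shear stress = 11724 * 0.891007 / (43 * 13.2161)
= 18.382 MPa

18.382


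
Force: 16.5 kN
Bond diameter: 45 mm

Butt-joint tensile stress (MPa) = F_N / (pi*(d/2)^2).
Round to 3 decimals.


F_N = 16.5 * 1000 = 16500.0 N
A = pi*(22.5)^2 = 1590.4313 mm^2
stress = 16500.0 / 1590.4313 = 10.375 MPa

10.375


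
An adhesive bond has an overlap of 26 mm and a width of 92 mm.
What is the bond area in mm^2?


Bond area = overlap * width
= 26 * 92
= 2392 mm^2

2392


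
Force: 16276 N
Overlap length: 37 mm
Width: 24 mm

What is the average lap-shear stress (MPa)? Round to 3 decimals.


Average shear stress = F / (overlap * width)
= 16276 / (37 * 24)
= 18.329 MPa

18.329


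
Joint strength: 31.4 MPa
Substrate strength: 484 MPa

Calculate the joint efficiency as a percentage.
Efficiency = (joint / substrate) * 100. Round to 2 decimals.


Efficiency = (31.4 / 484) * 100 = 6.49%

6.49


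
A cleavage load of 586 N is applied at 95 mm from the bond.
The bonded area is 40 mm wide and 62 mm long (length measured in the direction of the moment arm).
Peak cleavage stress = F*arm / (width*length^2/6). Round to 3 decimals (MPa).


Moment = 586 * 95 = 55670 N*mm
Section modulus = 40 * 3844 / 6 = 153760 / 6 mm^3
Stress = 55670 / (153760 / 6) = 334020 / 153760
= 2.172 MPa

2.172


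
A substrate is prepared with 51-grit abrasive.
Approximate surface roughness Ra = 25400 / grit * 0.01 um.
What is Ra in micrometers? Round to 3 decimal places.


Ra = 25400 / 51 * 0.01 = 4.980 um

4.980


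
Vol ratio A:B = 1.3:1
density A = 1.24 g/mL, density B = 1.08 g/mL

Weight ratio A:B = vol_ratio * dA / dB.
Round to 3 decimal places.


Weight ratio = 1.3 * 1.24 / 1.08
= 1.493

1.493


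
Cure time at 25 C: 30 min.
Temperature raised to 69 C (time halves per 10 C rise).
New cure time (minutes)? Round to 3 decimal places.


Acceleration factor = 2^(44/10) = 21.1121
New time = 30 / 21.1121 = 1.421 min

1.421


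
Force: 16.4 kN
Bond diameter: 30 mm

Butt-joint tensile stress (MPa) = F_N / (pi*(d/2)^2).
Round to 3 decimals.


F_N = 16.4 * 1000 = 16400.0 N
A = pi*(15.0)^2 = 706.8583 mm^2
stress = 16400.0 / 706.8583 = 23.201 MPa

23.201


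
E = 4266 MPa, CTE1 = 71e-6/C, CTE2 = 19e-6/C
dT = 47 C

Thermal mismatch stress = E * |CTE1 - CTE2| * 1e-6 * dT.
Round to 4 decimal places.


= 4266 * 52e-6 * 47
= 10.4261 MPa

10.4261


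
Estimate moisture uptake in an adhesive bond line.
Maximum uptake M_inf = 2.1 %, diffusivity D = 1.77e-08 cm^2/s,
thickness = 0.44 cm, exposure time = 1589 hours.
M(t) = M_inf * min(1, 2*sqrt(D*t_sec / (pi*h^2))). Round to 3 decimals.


Convert time: 1589 h = 5720400 s
ratio = min(1, 2*sqrt(1.77e-08*5720400/(pi*0.44^2)))
= 0.816023
M(t) = 2.1 * 0.816023 = 1.714%

1.714


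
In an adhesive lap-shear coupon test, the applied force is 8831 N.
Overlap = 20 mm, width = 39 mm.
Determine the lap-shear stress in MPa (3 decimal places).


stress = F / (overlap * width)
= 8831 / (20 * 39)
= 11.322 MPa

11.322


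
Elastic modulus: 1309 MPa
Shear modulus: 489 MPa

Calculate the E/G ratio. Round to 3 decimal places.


E / G = 1309 / 489 = 2.677

2.677


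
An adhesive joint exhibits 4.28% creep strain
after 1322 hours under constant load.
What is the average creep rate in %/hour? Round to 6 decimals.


Creep rate = strain / time
= 4.28 / 1322
= 0.003238 %/h

0.003238


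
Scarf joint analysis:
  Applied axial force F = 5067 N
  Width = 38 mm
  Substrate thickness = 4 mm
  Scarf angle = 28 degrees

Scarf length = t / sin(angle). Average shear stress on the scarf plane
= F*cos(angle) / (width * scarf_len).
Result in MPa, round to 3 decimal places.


Scarf length = 4 / sin(28 deg) = 8.5202 mm
cos(28 deg) = 0.882948
Shear = 5067 * 0.882948 / (38 * 8.5202)
= 13.818 MPa

13.818


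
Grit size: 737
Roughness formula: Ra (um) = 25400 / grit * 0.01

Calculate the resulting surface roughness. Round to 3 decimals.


Ra = 25400 / 737 * 0.01
= 0.345 um

0.345


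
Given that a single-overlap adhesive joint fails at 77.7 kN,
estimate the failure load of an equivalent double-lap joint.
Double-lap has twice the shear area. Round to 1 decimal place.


Double-lap factor = 2
Expected load = 77.7 * 2 = 155.4 kN

155.4


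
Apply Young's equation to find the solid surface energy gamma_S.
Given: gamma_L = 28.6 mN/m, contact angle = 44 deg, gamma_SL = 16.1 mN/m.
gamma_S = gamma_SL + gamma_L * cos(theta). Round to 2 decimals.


theta_rad = 44 * pi/180 = 0.767945
gamma_S = 16.1 + 28.6 * cos(0.767945)
= 36.67 mN/m

36.67


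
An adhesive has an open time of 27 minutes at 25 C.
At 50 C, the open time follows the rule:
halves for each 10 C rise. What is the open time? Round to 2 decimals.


Factor = 2^((50-25)/10) = 5.6569
Open time = 27 / 5.6569 = 4.77 min

4.77


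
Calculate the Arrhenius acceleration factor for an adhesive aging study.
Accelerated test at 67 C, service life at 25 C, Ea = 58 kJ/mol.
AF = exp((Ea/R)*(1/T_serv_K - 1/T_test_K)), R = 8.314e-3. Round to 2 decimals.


T_test = 340.15 K, T_serv = 298.15 K
Ea/R = 58 / 0.008314 = 6976.18
AF = exp(6976.18 * (1/298.15 - 1/340.15))
= 17.98

17.98


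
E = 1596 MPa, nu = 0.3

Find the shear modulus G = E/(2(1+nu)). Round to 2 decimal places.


G = 1596 / (2 * 1.30)
= 613.85 MPa

613.85


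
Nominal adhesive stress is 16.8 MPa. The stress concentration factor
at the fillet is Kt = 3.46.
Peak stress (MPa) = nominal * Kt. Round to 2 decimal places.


Peak = 16.8 * 3.46 = 58.13 MPa

58.13


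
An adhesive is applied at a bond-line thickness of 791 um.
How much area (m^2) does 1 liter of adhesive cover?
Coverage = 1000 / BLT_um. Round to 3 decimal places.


Coverage = 1000 / 791 = 1.264 m^2

1.264


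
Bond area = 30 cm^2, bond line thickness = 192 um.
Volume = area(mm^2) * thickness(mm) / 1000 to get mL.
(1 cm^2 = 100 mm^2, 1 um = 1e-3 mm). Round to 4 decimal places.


area_mm2 = 30 * 100 = 3000
blt_mm = 192 * 1e-3 = 0.192
vol_mm3 = 3000 * 0.192 = 576.0
vol_mL = 576.0 / 1000 = 0.5760 mL

0.5760


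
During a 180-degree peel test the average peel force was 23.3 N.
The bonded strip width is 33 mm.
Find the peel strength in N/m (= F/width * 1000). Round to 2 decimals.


Peel strength = F/width * 1000
= 23.3 / 33 * 1000
= 706.06 N/m

706.06


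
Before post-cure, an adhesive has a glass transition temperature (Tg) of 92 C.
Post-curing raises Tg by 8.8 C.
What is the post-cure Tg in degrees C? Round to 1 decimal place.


Tg_post = Tg_base + delta_Tg
= 92 + 8.8
= 100.8 C

100.8


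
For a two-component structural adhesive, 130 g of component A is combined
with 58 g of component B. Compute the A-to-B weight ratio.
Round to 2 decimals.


Weight ratio A:B = 130 / 58
= 2.24

2.24


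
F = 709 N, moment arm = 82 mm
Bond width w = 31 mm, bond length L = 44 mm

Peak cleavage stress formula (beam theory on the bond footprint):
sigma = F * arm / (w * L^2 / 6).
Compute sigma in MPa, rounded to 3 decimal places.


sigma = (709 * 82) / (31 * 1936 / 6)
= 58138 * 6 / 60016
= 348828 / 60016
= 5.812 MPa

5.812


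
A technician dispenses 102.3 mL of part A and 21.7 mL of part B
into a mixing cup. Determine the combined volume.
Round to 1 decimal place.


Combined volume = 102.3 + 21.7
= 124.0 mL

124.0


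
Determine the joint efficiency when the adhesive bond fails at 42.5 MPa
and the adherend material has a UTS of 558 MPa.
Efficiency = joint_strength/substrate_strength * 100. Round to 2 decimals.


Joint efficiency = 42.5 / 558 * 100
= 7.62%

7.62


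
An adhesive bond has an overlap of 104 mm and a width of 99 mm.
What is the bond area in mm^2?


Bond area = overlap * width
= 104 * 99
= 10296 mm^2

10296


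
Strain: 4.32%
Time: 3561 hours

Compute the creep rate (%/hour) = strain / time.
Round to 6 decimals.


Creep rate = 4.32 / 3561
= 0.001213 %/h

0.001213


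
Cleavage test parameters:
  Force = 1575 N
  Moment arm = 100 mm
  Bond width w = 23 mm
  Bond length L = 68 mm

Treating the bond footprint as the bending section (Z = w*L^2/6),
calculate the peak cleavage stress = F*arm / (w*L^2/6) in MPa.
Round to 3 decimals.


M = 1575 * 100 = 157500 N*mm
Z = 23 * 68^2 / 6 = 106352 / 6 mm^3
sigma = M / Z = 6 * 157500 / 106352 = 945000 / 106352
= 8.886 MPa

8.886


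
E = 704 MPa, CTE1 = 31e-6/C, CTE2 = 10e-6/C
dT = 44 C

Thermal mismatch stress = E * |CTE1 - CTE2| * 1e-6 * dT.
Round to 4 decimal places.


= 704 * 21e-6 * 44
= 0.6505 MPa

0.6505


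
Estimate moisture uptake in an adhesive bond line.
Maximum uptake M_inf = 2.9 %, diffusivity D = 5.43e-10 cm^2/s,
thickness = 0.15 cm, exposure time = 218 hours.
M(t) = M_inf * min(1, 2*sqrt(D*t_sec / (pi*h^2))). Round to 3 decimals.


Convert time: 218 h = 784800 s
ratio = min(1, 2*sqrt(5.43e-10*784800/(pi*0.15^2)))
= 0.155290
M(t) = 2.9 * 0.155290 = 0.450%

0.450


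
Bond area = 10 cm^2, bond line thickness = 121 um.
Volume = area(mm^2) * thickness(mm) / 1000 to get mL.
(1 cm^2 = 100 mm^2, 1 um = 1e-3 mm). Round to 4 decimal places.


area_mm2 = 10 * 100 = 1000
blt_mm = 121 * 1e-3 = 0.121
vol_mm3 = 1000 * 0.121 = 121.0
vol_mL = 121.0 / 1000 = 0.1210 mL

0.1210


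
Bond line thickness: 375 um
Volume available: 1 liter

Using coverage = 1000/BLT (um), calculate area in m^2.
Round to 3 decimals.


1 L = 1e6 mm^3, thickness = 375 um = 0.375 mm
Area = 1e6 / 0.375 mm^2 = (1e6 / 0.375) / 1e6 m^2 = 1000 / 375 m^2
= 2.667 m^2

2.667


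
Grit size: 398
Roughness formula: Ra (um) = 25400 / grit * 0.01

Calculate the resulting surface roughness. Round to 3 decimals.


Ra = 25400 / 398 * 0.01
= 0.638 um

0.638


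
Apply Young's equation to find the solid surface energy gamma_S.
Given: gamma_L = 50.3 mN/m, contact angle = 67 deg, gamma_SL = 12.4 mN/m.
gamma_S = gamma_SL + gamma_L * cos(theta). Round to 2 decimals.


theta_rad = 67 * pi/180 = 1.169371
gamma_S = 12.4 + 50.3 * cos(1.169371)
= 32.05 mN/m

32.05


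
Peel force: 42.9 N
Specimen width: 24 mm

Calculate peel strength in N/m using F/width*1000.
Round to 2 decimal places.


Peel strength = 42.9 / 24 * 1000 = 1787.50 N/m

1787.50


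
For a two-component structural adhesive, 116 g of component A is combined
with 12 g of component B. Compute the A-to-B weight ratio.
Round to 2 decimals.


Weight ratio A:B = 116 / 12
= 9.67

9.67


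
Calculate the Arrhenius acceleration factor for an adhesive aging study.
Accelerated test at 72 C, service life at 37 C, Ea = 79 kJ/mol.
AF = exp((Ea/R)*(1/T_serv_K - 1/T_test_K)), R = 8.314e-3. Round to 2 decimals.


T_test = 345.15 K, T_serv = 310.15 K
Ea/R = 79 / 0.008314 = 9502.04
AF = exp(9502.04 * (1/310.15 - 1/345.15))
= 22.35

22.35


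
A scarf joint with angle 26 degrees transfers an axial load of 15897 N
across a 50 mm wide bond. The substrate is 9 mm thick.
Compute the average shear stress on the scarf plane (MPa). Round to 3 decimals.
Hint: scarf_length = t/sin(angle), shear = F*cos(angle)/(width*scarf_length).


scarf_length = 9 / sin(26 deg) = 20.5305 mm
cos(26 deg) = 0.898794
shear stress = 15897 * 0.898794 / (50 * 20.5305)
= 13.919 MPa

13.919


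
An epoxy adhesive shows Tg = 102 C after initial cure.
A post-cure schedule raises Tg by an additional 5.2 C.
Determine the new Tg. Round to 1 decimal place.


New Tg = 102 + 5.2
= 107.2 C

107.2


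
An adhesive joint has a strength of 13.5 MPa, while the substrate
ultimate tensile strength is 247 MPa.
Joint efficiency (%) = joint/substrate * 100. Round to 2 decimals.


Efficiency = 13.5 / 247 * 100
= 5.47%

5.47


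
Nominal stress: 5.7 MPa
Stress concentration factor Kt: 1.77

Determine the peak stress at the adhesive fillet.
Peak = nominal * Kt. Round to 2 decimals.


Peak stress = 5.7 * 1.77
= 10.09 MPa

10.09


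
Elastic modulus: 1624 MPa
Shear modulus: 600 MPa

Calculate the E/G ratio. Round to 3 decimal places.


E / G = 1624 / 600 = 2.707

2.707


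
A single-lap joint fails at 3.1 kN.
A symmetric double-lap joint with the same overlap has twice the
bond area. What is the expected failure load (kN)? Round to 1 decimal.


Double-lap load = 2 * 3.1 = 6.2 kN

6.2


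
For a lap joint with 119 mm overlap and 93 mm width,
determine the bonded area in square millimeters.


Area = 119 * 93 = 11067 mm^2

11067


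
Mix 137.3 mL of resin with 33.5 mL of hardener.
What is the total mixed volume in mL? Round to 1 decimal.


Total = 137.3 + 33.5 = 170.8 mL

170.8


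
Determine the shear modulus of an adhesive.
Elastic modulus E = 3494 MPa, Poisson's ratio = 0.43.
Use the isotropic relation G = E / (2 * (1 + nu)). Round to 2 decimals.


G = 3494 / (2*(1+0.43)) = 3494 / 2.86
= 1221.68 MPa

1221.68


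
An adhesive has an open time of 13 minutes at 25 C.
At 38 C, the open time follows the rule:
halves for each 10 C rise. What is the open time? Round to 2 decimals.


Factor = 2^((38-25)/10) = 2.4623
Open time = 13 / 2.4623 = 5.28 min

5.28


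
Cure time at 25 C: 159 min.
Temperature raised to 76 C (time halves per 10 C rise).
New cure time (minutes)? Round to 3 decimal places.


Acceleration factor = 2^(51/10) = 34.2968
New time = 159 / 34.2968 = 4.636 min

4.636


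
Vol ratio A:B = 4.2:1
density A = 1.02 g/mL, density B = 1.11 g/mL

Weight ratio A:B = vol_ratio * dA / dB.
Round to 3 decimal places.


Weight ratio = 4.2 * 1.02 / 1.11
= 3.859

3.859


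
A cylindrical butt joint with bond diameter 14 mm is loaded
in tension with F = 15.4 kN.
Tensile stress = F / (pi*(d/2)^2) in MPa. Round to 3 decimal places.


Area = pi * (14/2)^2 = 153.9380 mm^2
Stress = 15.4*1000 / 153.9380
= 100.040 MPa

100.040


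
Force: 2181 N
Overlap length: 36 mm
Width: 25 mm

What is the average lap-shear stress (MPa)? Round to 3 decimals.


Average shear stress = F / (overlap * width)
= 2181 / (36 * 25)
= 2.423 MPa

2.423


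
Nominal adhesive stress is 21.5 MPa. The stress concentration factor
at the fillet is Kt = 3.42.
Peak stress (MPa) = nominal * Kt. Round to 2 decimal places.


Peak = 21.5 * 3.42 = 73.53 MPa

73.53


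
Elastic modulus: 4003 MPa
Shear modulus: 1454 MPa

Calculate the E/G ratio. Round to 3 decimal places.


E / G = 4003 / 1454 = 2.753

2.753


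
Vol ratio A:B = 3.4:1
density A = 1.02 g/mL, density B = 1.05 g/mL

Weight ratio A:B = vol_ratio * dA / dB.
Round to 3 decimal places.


Weight ratio = 3.4 * 1.02 / 1.05
= 3.303

3.303


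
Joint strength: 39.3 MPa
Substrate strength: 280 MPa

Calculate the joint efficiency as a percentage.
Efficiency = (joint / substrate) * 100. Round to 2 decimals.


Efficiency = (39.3 / 280) * 100 = 14.04%

14.04


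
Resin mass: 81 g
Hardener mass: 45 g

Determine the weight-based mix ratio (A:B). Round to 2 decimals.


Ratio = 81 / 45 = 1.80

1.80


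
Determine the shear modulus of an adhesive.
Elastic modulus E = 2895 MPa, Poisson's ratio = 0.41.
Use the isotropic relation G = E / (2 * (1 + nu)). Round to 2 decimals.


G = 2895 / (2*(1+0.41)) = 2895 / 2.82
= 1026.60 MPa

1026.60


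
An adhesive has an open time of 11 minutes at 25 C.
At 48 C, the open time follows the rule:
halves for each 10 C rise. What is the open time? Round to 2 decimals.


Factor = 2^((48-25)/10) = 4.9246
Open time = 11 / 4.9246 = 2.23 min

2.23


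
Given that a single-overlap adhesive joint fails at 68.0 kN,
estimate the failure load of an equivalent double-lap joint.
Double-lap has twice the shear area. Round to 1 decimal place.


Double-lap factor = 2
Expected load = 68.0 * 2 = 136.0 kN

136.0


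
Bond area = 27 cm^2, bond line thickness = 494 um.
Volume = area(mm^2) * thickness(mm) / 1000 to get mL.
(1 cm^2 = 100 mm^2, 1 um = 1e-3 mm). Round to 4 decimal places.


area_mm2 = 27 * 100 = 2700
blt_mm = 494 * 1e-3 = 0.494
vol_mm3 = 2700 * 0.494 = 1333.8
vol_mL = 1333.8 / 1000 = 1.3338 mL

1.3338


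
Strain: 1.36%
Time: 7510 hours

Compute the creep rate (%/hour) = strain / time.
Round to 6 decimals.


Creep rate = 1.36 / 7510
= 0.000181 %/h

0.000181


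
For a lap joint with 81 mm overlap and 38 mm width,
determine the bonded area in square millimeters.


Area = 81 * 38 = 3078 mm^2

3078


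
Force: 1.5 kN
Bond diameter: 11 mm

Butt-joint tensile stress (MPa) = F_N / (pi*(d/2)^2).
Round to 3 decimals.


F_N = 1.5 * 1000 = 1500.0 N
A = pi*(5.5)^2 = 95.0332 mm^2
stress = 1500.0 / 95.0332 = 15.784 MPa

15.784


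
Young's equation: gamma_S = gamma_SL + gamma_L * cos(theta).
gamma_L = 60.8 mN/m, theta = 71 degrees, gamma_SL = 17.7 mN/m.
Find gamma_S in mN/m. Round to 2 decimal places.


cos(71 deg) = 0.325568
gamma_S = 17.7 + 60.8 * 0.325568
= 37.49 mN/m

37.49


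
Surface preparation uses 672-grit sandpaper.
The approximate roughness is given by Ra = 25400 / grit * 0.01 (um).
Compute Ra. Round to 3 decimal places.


Ra = 25400 / 672 * 0.01
= 254 / 672
= 0.378 um

0.378


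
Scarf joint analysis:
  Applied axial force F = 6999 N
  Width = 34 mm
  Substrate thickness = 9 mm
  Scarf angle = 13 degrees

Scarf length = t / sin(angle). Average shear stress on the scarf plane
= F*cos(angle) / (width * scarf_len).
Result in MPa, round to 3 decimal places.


Scarf length = 9 / sin(13 deg) = 40.0087 mm
cos(13 deg) = 0.974370
Shear = 6999 * 0.974370 / (34 * 40.0087)
= 5.013 MPa

5.013


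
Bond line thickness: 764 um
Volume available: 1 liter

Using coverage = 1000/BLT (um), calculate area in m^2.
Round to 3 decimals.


1 L = 1e6 mm^3, thickness = 764 um = 0.764 mm
Area = 1e6 / 0.764 mm^2 = (1e6 / 0.764) / 1e6 m^2 = 1000 / 764 m^2
= 1.309 m^2

1.309


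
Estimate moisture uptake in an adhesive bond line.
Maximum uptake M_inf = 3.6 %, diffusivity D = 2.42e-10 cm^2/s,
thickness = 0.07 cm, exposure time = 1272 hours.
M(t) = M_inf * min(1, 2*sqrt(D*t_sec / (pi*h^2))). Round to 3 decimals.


Convert time: 1272 h = 4579200 s
ratio = min(1, 2*sqrt(2.42e-10*4579200/(pi*0.07^2)))
= 0.536611
M(t) = 3.6 * 0.536611 = 1.932%

1.932


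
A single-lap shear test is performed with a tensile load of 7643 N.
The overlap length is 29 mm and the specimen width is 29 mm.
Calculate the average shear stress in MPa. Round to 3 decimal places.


Shear stress = F / (overlap * width)
= 7643 / (29 * 29)
= 7643 / 841
= 9.088 MPa

9.088


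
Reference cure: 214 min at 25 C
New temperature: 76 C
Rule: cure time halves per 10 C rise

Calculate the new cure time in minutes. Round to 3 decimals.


factor = 2^((76-25)/10) = 34.2968
t_new = 214 / 34.2968 = 6.240 min

6.240


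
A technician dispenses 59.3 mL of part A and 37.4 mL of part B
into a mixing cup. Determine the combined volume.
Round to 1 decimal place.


Combined volume = 59.3 + 37.4
= 96.7 mL

96.7


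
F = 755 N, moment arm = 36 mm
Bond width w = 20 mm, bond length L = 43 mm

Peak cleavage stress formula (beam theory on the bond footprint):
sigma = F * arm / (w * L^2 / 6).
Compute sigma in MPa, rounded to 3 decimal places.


sigma = (755 * 36) / (20 * 1849 / 6)
= 27180 * 6 / 36980
= 163080 / 36980
= 4.410 MPa

4.410


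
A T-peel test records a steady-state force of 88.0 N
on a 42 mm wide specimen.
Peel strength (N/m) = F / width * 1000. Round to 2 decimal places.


Peel strength = 88.0 / 42 * 1000
= 2095.24 N/m

2095.24


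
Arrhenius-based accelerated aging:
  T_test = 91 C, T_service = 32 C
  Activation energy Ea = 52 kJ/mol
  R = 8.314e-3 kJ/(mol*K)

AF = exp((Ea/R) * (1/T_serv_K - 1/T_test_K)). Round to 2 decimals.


T_test_K = 364.15, T_serv_K = 305.15
AF = exp((52/8.314e-3) * (1/305.15 - 1/364.15))
= 27.68

27.68


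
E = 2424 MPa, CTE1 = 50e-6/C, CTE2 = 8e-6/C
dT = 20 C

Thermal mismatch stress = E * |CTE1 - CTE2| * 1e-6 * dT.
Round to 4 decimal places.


= 2424 * 42e-6 * 20
= 2.0362 MPa

2.0362


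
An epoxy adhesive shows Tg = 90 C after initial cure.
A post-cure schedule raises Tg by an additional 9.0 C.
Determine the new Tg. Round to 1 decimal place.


New Tg = 90 + 9.0
= 99.0 C

99.0


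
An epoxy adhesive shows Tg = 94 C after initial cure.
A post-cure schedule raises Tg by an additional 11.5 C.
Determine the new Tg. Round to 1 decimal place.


New Tg = 94 + 11.5
= 105.5 C

105.5


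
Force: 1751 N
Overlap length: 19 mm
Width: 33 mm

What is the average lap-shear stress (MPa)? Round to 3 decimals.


Average shear stress = F / (overlap * width)
= 1751 / (19 * 33)
= 2.793 MPa

2.793


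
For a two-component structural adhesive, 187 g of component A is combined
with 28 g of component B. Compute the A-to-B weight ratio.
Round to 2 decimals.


Weight ratio A:B = 187 / 28
= 6.68

6.68


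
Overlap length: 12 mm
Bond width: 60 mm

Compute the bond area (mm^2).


Bond area = 12 * 60 = 720 mm^2

720


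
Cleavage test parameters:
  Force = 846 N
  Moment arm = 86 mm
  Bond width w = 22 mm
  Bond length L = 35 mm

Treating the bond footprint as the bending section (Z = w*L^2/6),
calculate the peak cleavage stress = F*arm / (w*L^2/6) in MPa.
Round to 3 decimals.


M = 846 * 86 = 72756 N*mm
Z = 22 * 35^2 / 6 = 26950 / 6 mm^3
sigma = M / Z = 6 * 72756 / 26950 = 436536 / 26950
= 16.198 MPa

16.198


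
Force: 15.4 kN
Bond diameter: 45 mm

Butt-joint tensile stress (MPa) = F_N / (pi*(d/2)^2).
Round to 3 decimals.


F_N = 15.4 * 1000 = 15400.0 N
A = pi*(22.5)^2 = 1590.4313 mm^2
stress = 15400.0 / 1590.4313 = 9.683 MPa

9.683


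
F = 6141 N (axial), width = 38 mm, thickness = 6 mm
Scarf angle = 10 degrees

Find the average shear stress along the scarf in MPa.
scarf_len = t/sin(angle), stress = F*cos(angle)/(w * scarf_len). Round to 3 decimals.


scarf_len = 6/sin(10 deg) = 34.5526
cos(10 deg) = 0.984808
stress = 6141*0.984808/(38*34.5526) = 4.606 MPa

4.606


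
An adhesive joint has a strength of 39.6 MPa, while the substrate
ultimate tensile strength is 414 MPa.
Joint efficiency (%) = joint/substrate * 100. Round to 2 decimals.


Efficiency = 39.6 / 414 * 100
= 9.57%

9.57


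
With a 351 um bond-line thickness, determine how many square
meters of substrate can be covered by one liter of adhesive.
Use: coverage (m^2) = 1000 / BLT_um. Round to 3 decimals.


Coverage = 1000 / 351 = 2.849 m^2

2.849


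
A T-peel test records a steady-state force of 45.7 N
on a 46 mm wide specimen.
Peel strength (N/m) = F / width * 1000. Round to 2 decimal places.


Peel strength = 45.7 / 46 * 1000
= 993.48 N/m

993.48


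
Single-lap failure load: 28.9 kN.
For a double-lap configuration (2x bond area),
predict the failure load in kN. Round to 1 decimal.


Failure load = 28.9 * 2 = 57.8 kN

57.8
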